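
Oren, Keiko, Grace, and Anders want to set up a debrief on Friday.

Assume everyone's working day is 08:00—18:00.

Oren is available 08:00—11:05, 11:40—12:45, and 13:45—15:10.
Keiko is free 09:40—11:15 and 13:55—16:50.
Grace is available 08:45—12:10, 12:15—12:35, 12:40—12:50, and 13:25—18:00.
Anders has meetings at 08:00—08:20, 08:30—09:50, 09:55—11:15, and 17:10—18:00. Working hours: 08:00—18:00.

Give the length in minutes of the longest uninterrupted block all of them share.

Anders free within 08:00–18:00: 08:20–08:30, 09:50–09:55, 11:15–17:10.
Oren ∩ Keiko: 09:40–11:05, 13:55–15:10.
Oren ∩ Keiko ∩ Grace: 09:40–11:05, 13:55–15:10.
Oren ∩ Keiko ∩ Grace ∩ Anders: 09:50–09:55, 13:55–15:10.
Common window lengths: 5, 75 min; longest is 75.

75 minutes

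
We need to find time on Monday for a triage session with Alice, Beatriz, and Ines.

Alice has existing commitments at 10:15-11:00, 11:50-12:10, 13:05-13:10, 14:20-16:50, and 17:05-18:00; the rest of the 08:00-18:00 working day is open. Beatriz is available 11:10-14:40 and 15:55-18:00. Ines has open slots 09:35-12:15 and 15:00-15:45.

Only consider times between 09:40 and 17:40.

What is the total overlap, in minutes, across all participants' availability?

45 minutes

Alice free within 08:00–18:00: 08:00–10:15, 11:00–11:50, 12:10–13:05, 13:10–14:20, 16:50–17:05.
Alice ∩ Beatriz: 11:10–11:50, 12:10–13:05, 13:10–14:20, 16:50–17:05.
Alice ∩ Beatriz ∩ Ines: 11:10–11:50, 12:10–12:15.
Restricted to 09:40–17:40: 11:10–11:50, 12:10–12:15.
Total common minutes: 40 + 5 = 45.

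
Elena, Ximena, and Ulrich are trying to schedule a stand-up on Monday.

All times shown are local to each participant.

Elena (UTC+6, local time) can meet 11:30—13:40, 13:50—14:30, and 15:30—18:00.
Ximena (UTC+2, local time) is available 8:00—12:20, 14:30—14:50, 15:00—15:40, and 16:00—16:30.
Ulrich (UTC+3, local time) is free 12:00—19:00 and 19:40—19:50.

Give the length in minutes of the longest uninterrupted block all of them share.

50 minutes

Elena → UTC: 05:30–07:40, 07:50–08:30, 09:30–12:00.
Ximena → UTC: 06:00–10:20, 12:30–12:50, 13:00–13:40, 14:00–14:30.
Ulrich → UTC: 09:00–16:00, 16:40–16:50.
Elena ∩ Ximena: 06:00–07:40, 07:50–08:30, 09:30–10:20.
Elena ∩ Ximena ∩ Ulrich: 09:30–10:20.
Single common window of 50 minutes.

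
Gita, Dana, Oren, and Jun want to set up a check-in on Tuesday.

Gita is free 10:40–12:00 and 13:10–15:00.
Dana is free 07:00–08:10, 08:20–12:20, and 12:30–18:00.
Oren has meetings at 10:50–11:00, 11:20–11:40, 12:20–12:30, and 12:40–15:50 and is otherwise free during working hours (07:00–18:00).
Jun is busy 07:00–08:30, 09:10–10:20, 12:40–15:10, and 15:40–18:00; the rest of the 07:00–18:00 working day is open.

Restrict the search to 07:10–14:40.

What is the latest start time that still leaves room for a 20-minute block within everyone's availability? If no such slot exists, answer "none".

Oren free within 07:00–18:00: 07:00–10:50, 11:00–11:20, 11:40–12:20, 12:30–12:40, 15:50–18:00.
Jun free within 07:00–18:00: 08:30–09:10, 10:20–12:40, 15:10–15:40.
Gita ∩ Dana: 10:40–12:00, 13:10–15:00.
Gita ∩ Dana ∩ Oren: 10:40–10:50, 11:00–11:20, 11:40–12:00.
Gita ∩ Dana ∩ Oren ∩ Jun: 10:40–10:50, 11:00–11:20, 11:40–12:00.
Restricted to 07:10–14:40: 10:40–10:50, 11:00–11:20, 11:40–12:00.
Windows ≥ 20 min: 11:00–11:20, 11:40–12:00.
Latest start in the last window 11:40–12:00 is 12:00 − 20 min = 11:40.

11:40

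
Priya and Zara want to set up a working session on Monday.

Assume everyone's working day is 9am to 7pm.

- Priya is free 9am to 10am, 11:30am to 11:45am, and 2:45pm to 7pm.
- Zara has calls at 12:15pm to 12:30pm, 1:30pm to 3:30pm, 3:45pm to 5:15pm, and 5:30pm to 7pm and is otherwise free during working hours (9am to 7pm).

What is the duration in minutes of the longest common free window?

Zara free within 09:00–19:00: 09:00–12:15, 12:30–13:30, 15:30–15:45, 17:15–17:30.
Priya ∩ Zara: 09:00–10:00, 11:30–11:45, 15:30–15:45, 17:15–17:30.
Common window lengths: 60, 15, 15, 15 min; longest is 60.

60 minutes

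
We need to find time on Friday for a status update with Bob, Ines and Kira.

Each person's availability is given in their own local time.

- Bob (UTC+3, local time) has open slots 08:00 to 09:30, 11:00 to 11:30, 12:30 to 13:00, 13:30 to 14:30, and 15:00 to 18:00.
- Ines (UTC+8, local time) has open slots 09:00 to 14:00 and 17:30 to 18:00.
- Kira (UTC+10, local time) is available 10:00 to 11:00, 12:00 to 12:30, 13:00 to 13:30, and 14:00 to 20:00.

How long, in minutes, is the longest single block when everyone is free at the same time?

Bob → UTC: 05:00–06:30, 08:00–08:30, 09:30–10:00, 10:30–11:30, 12:00–15:00.
Ines → UTC: 01:00–06:00, 09:30–10:00.
Kira → UTC: 00:00–01:00, 02:00–02:30, 03:00–03:30, 04:00–10:00.
Bob ∩ Ines: 05:00–06:00, 09:30–10:00.
Bob ∩ Ines ∩ Kira: 05:00–06:00, 09:30–10:00.
Common window lengths: 60, 30 min; longest is 60.

60 minutes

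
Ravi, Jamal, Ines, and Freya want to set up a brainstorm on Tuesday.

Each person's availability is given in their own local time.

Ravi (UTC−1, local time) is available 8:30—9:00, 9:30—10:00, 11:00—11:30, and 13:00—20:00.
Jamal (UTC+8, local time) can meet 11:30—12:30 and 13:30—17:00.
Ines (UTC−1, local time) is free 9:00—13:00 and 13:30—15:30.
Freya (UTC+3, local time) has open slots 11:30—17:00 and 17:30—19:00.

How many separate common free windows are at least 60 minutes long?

Ravi → UTC: 09:30–10:00, 10:30–11:00, 12:00–12:30, 14:00–21:00.
Jamal → UTC: 03:30–04:30, 05:30–09:00.
Ines → UTC: 10:00–14:00, 14:30–16:30.
Freya → UTC: 08:30–14:00, 14:30–16:00.
Ravi ∩ Jamal: (none).
Ravi ∩ Jamal ∩ Ines: (none).
Ravi ∩ Jamal ∩ Ines ∩ Freya: (none).
Windows ≥ 60 min: (none).
That's 0 windows.

0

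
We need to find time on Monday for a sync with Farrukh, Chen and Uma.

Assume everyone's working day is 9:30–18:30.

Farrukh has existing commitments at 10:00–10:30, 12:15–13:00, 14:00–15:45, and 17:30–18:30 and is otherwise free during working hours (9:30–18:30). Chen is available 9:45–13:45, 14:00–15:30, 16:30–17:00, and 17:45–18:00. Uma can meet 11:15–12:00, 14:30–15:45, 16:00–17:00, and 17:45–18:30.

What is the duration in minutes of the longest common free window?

45 minutes

Farrukh free within 09:30–18:30: 09:30–10:00, 10:30–12:15, 13:00–14:00, 15:45–17:30.
Farrukh ∩ Chen: 09:45–10:00, 10:30–12:15, 13:00–13:45, 16:30–17:00.
Farrukh ∩ Chen ∩ Uma: 11:15–12:00, 16:30–17:00.
Common window lengths: 45, 30 min; longest is 45.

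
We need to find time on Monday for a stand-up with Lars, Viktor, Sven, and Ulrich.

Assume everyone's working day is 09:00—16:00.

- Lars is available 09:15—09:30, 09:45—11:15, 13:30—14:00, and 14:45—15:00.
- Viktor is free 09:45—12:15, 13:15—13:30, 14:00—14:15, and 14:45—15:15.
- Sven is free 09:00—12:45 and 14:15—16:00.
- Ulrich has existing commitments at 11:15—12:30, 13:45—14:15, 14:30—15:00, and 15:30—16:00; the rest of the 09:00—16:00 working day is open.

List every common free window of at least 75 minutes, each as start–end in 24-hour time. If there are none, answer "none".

09:45–11:15

Ulrich free within 09:00–16:00: 09:00–11:15, 12:30–13:45, 14:15–14:30, 15:00–15:30.
Lars ∩ Viktor: 09:45–11:15, 14:45–15:00.
Lars ∩ Viktor ∩ Sven: 09:45–11:15, 14:45–15:00.
Lars ∩ Viktor ∩ Sven ∩ Ulrich: 09:45–11:15.
Windows ≥ 75 min: 09:45–11:15.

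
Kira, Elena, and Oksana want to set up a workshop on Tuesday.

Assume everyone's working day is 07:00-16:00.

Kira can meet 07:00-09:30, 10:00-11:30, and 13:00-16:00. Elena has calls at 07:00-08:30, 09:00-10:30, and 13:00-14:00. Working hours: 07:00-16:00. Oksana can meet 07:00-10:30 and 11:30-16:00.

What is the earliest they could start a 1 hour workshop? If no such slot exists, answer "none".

Elena free within 07:00–16:00: 08:30–09:00, 10:30–13:00, 14:00–16:00.
Kira ∩ Elena: 08:30–09:00, 10:30–11:30, 14:00–16:00.
Kira ∩ Elena ∩ Oksana: 08:30–09:00, 14:00–16:00.
Windows ≥ 60 min: 14:00–16:00.
Earliest such window starts at 14:00.

14:00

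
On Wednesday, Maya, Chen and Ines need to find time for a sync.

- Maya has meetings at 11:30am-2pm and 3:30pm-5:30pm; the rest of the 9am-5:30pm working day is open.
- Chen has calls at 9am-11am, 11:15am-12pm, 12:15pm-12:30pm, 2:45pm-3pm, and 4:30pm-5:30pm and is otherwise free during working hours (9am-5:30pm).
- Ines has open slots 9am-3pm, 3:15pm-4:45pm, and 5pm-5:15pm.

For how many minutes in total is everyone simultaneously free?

75 minutes

Maya free within 09:00–17:30: 09:00–11:30, 14:00–15:30.
Chen free within 09:00–17:30: 11:00–11:15, 12:00–12:15, 12:30–14:45, 15:00–16:30.
Maya ∩ Chen: 11:00–11:15, 14:00–14:45, 15:00–15:30.
Maya ∩ Chen ∩ Ines: 11:00–11:15, 14:00–14:45, 15:15–15:30.
Total common minutes: 15 + 45 + 15 = 75.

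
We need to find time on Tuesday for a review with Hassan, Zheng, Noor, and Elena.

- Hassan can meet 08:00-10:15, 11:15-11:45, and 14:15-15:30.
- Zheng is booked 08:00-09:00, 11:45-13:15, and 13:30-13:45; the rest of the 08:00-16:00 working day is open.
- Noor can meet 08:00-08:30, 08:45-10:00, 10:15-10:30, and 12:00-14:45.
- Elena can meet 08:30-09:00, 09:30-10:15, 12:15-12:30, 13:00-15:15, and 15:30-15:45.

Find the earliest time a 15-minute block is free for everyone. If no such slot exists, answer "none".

Zheng free within 08:00–16:00: 09:00–11:45, 13:15–13:30, 13:45–16:00.
Hassan ∩ Zheng: 09:00–10:15, 11:15–11:45, 14:15–15:30.
Hassan ∩ Zheng ∩ Noor: 09:00–10:00, 14:15–14:45.
Hassan ∩ Zheng ∩ Noor ∩ Elena: 09:30–10:00, 14:15–14:45.
Windows ≥ 15 min: 09:30–10:00, 14:15–14:45.
Earliest such window starts at 09:30.

09:30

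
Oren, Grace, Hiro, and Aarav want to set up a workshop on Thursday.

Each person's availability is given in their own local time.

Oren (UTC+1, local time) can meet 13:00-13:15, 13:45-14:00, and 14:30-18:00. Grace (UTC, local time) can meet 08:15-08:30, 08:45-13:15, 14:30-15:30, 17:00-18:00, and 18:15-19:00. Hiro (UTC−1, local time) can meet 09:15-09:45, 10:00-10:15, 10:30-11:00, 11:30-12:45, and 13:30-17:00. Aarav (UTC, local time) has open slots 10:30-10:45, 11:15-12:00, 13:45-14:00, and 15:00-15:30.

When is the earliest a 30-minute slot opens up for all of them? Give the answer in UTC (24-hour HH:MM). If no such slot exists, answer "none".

Oren → UTC: 12:00–12:15, 12:45–13:00, 13:30–17:00.
Grace → UTC: 08:15–08:30, 08:45–13:15, 14:30–15:30, 17:00–18:00, 18:15–19:00.
Hiro → UTC: 10:15–10:45, 11:00–11:15, 11:30–12:00, 12:30–13:45, 14:30–18:00.
Aarav → UTC: 10:30–10:45, 11:15–12:00, 13:45–14:00, 15:00–15:30.
Oren ∩ Grace: 12:00–12:15, 12:45–13:00, 14:30–15:30.
Oren ∩ Grace ∩ Hiro: 12:45–13:00, 14:30–15:30.
Oren ∩ Grace ∩ Hiro ∩ Aarav: 15:00–15:30.
Windows ≥ 30 min: 15:00–15:30.
Earliest such window starts at 15:00.

15:00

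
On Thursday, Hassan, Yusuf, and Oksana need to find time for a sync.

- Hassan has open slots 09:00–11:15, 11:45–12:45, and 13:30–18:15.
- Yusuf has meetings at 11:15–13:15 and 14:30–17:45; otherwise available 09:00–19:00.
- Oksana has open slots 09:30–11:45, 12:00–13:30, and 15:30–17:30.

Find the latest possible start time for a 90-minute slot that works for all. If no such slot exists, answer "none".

09:45

Yusuf free within 09:00–19:00: 09:00–11:15, 13:15–14:30, 17:45–19:00.
Hassan ∩ Yusuf: 09:00–11:15, 13:30–14:30, 17:45–18:15.
Hassan ∩ Yusuf ∩ Oksana: 09:30–11:15.
Windows ≥ 90 min: 09:30–11:15.
Latest start in the last window 09:30–11:15 is 11:15 − 90 min = 09:45.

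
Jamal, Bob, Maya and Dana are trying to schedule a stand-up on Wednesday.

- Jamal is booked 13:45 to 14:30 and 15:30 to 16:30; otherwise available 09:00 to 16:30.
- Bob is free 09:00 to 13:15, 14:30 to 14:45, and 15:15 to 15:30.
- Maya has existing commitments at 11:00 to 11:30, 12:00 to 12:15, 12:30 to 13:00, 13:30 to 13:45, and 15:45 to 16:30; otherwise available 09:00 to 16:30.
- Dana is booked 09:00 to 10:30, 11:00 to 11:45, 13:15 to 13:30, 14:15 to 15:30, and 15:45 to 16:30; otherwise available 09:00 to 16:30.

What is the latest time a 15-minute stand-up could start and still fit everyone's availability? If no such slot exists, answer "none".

13:00

Jamal free within 09:00–16:30: 09:00–13:45, 14:30–15:30.
Maya free within 09:00–16:30: 09:00–11:00, 11:30–12:00, 12:15–12:30, 13:00–13:30, 13:45–15:45.
Dana free within 09:00–16:30: 10:30–11:00, 11:45–13:15, 13:30–14:15, 15:30–15:45.
Jamal ∩ Bob: 09:00–13:15, 14:30–14:45, 15:15–15:30.
Jamal ∩ Bob ∩ Maya: 09:00–11:00, 11:30–12:00, 12:15–12:30, 13:00–13:15, 14:30–14:45, 15:15–15:30.
Jamal ∩ Bob ∩ Maya ∩ Dana: 10:30–11:00, 11:45–12:00, 12:15–12:30, 13:00–13:15.
Windows ≥ 15 min: 10:30–11:00, 11:45–12:00, 12:15–12:30, 13:00–13:15.
Latest start in the last window 13:00–13:15 is 13:15 − 15 min = 13:00.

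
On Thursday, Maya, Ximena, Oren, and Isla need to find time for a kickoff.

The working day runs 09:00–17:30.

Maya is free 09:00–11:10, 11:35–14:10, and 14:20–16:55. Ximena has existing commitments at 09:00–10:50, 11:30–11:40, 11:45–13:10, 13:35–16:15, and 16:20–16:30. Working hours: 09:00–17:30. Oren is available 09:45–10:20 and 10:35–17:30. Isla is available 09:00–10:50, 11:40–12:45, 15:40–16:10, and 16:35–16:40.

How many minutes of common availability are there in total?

10 minutes

Ximena free within 09:00–17:30: 10:50–11:30, 11:40–11:45, 13:10–13:35, 16:15–16:20, 16:30–17:30.
Maya ∩ Ximena: 10:50–11:10, 11:40–11:45, 13:10–13:35, 16:15–16:20, 16:30–16:55.
Maya ∩ Ximena ∩ Oren: 10:50–11:10, 11:40–11:45, 13:10–13:35, 16:15–16:20, 16:30–16:55.
Maya ∩ Ximena ∩ Oren ∩ Isla: 11:40–11:45, 16:35–16:40.
Total common minutes: 5 + 5 = 10.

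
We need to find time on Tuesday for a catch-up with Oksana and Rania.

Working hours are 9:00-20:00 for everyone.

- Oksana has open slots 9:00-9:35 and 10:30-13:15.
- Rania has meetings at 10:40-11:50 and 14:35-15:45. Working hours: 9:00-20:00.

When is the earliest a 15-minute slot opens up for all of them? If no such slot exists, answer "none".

09:00

Rania free within 09:00–20:00: 09:00–10:40, 11:50–14:35, 15:45–20:00.
Oksana ∩ Rania: 09:00–09:35, 10:30–10:40, 11:50–13:15.
Windows ≥ 15 min: 09:00–09:35, 11:50–13:15.
Earliest such window starts at 09:00.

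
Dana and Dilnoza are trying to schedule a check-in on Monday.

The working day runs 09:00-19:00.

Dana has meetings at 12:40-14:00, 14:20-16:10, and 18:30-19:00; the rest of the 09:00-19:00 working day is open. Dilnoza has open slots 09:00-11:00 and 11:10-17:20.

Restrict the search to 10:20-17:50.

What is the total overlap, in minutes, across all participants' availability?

Dana free within 09:00–19:00: 09:00–12:40, 14:00–14:20, 16:10–18:30.
Dana ∩ Dilnoza: 09:00–11:00, 11:10–12:40, 14:00–14:20, 16:10–17:20.
Restricted to 10:20–17:50: 10:20–11:00, 11:10–12:40, 14:00–14:20, 16:10–17:20.
Total common minutes: 40 + 90 + 20 + 70 = 220.

220 minutes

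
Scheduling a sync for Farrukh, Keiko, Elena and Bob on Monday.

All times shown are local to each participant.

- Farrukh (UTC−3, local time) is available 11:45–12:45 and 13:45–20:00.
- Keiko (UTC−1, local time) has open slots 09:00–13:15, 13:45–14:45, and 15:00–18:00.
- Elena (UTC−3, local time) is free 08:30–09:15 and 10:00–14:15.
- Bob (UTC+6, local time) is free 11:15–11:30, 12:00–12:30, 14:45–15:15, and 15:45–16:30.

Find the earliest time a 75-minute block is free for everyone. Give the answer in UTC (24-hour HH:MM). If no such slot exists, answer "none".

none

Farrukh → UTC: 14:45–15:45, 16:45–23:00.
Keiko → UTC: 10:00–14:15, 14:45–15:45, 16:00–19:00.
Elena → UTC: 11:30–12:15, 13:00–17:15.
Bob → UTC: 05:15–05:30, 06:00–06:30, 08:45–09:15, 09:45–10:30.
Farrukh ∩ Keiko: 14:45–15:45, 16:45–19:00.
Farrukh ∩ Keiko ∩ Elena: 14:45–15:45, 16:45–17:15.
Farrukh ∩ Keiko ∩ Elena ∩ Bob: (none).
Windows ≥ 75 min: (none).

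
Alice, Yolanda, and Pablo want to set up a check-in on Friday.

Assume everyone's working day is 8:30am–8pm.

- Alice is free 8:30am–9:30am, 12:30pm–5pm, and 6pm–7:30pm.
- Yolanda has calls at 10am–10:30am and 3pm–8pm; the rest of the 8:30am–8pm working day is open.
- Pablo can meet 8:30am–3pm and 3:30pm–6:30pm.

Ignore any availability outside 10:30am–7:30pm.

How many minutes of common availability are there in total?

150 minutes

Yolanda free within 08:30–20:00: 08:30–10:00, 10:30–15:00.
Alice ∩ Yolanda: 08:30–09:30, 12:30–15:00.
Alice ∩ Yolanda ∩ Pablo: 08:30–09:30, 12:30–15:00.
Restricted to 10:30–19:30: 12:30–15:00.
Total common minutes: 150.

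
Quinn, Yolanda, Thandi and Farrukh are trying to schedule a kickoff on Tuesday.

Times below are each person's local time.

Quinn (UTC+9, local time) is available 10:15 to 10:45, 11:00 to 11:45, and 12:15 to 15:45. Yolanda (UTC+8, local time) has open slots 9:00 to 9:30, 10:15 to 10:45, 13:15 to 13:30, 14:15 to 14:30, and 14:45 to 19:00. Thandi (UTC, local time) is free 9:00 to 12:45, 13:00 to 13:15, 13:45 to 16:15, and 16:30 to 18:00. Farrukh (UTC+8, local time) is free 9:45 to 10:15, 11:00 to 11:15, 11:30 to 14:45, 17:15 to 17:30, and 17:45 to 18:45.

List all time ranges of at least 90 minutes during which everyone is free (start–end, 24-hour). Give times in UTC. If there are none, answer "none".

none

Quinn → UTC: 01:15–01:45, 02:00–02:45, 03:15–06:45.
Yolanda → UTC: 01:00–01:30, 02:15–02:45, 05:15–05:30, 06:15–06:30, 06:45–11:00.
Thandi → UTC: 09:00–12:45, 13:00–13:15, 13:45–16:15, 16:30–18:00.
Farrukh → UTC: 01:45–02:15, 03:00–03:15, 03:30–06:45, 09:15–09:30, 09:45–10:45.
Quinn ∩ Yolanda: 01:15–01:30, 02:15–02:45, 05:15–05:30, 06:15–06:30.
Quinn ∩ Yolanda ∩ Thandi: (none).
Quinn ∩ Yolanda ∩ Thandi ∩ Farrukh: (none).
Windows ≥ 90 min: (none).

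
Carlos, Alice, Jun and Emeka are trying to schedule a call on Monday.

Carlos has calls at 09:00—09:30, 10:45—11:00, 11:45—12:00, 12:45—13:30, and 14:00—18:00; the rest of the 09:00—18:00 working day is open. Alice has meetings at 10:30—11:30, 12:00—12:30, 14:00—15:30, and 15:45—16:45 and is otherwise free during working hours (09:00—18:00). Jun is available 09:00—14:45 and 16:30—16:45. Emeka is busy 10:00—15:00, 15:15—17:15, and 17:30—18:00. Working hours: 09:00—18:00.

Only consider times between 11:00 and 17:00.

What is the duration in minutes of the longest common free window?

0 minutes

Carlos free within 09:00–18:00: 09:30–10:45, 11:00–11:45, 12:00–12:45, 13:30–14:00.
Alice free within 09:00–18:00: 09:00–10:30, 11:30–12:00, 12:30–14:00, 15:30–15:45, 16:45–18:00.
Emeka free within 09:00–18:00: 09:00–10:00, 15:00–15:15, 17:15–17:30.
Carlos ∩ Alice: 09:30–10:30, 11:30–11:45, 12:30–12:45, 13:30–14:00.
Carlos ∩ Alice ∩ Jun: 09:30–10:30, 11:30–11:45, 12:30–12:45, 13:30–14:00.
Carlos ∩ Alice ∩ Jun ∩ Emeka: 09:30–10:00.
Restricted to 11:00–17:00: (none).
No common window.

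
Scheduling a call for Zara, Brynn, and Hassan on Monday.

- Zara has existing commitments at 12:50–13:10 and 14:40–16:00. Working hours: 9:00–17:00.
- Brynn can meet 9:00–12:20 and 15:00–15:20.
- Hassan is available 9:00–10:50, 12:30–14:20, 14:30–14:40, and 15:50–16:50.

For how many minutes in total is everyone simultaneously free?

110 minutes

Zara free within 09:00–17:00: 09:00–12:50, 13:10–14:40, 16:00–17:00.
Zara ∩ Brynn: 09:00–12:20.
Zara ∩ Brynn ∩ Hassan: 09:00–10:50.
Total common minutes: 110.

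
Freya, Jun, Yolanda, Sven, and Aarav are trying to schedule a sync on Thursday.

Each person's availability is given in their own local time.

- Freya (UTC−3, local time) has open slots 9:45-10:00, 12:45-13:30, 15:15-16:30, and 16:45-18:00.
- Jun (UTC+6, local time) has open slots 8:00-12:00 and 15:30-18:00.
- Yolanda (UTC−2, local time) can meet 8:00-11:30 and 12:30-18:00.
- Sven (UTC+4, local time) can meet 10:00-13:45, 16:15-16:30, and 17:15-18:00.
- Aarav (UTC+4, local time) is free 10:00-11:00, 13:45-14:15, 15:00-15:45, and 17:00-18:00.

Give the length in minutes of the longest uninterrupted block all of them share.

Freya → UTC: 12:45–13:00, 15:45–16:30, 18:15–19:30, 19:45–21:00.
Jun → UTC: 02:00–06:00, 09:30–12:00.
Yolanda → UTC: 10:00–13:30, 14:30–20:00.
Sven → UTC: 06:00–09:45, 12:15–12:30, 13:15–14:00.
Aarav → UTC: 06:00–07:00, 09:45–10:15, 11:00–11:45, 13:00–14:00.
Freya ∩ Jun: (none).
Freya ∩ Jun ∩ Yolanda: (none).
Freya ∩ Jun ∩ Yolanda ∩ Sven: (none).
Freya ∩ Jun ∩ Yolanda ∩ Sven ∩ Aarav: (none).
No common window.

0 minutes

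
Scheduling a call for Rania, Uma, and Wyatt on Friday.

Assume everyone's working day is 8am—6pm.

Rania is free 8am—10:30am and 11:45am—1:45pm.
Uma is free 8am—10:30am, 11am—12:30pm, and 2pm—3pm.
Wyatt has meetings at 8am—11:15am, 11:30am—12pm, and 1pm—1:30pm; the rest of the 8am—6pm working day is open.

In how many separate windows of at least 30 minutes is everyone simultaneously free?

1

Wyatt free within 08:00–18:00: 11:15–11:30, 12:00–13:00, 13:30–18:00.
Rania ∩ Uma: 08:00–10:30, 11:45–12:30.
Rania ∩ Uma ∩ Wyatt: 12:00–12:30.
Windows ≥ 30 min: 12:00–12:30.
That's 1 window.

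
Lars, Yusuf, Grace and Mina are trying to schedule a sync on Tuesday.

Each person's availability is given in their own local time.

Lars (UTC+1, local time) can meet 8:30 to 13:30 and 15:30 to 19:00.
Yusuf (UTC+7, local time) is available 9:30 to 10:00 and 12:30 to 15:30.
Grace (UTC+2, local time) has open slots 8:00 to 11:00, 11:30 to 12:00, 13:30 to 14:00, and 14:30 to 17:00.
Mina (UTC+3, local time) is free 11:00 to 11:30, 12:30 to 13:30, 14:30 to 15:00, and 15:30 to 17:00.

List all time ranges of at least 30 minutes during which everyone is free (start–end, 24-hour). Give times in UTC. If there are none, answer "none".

08:00–08:30

Lars → UTC: 07:30–12:30, 14:30–18:00.
Yusuf → UTC: 02:30–03:00, 05:30–08:30.
Grace → UTC: 06:00–09:00, 09:30–10:00, 11:30–12:00, 12:30–15:00.
Mina → UTC: 08:00–08:30, 09:30–10:30, 11:30–12:00, 12:30–14:00.
Lars ∩ Yusuf: 07:30–08:30.
Lars ∩ Yusuf ∩ Grace: 07:30–08:30.
Lars ∩ Yusuf ∩ Grace ∩ Mina: 08:00–08:30.
Windows ≥ 30 min: 08:00–08:30.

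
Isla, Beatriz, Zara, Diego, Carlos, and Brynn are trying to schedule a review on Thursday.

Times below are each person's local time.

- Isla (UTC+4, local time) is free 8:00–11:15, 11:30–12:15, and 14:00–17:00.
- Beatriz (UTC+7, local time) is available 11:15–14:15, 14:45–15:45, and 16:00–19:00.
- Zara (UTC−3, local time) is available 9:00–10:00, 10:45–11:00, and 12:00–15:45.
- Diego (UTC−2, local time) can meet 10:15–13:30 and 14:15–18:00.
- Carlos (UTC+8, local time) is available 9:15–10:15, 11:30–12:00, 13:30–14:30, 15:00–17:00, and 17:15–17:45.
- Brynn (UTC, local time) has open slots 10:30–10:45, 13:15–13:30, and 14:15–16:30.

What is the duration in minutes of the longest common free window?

0 minutes

Isla → UTC: 04:00–07:15, 07:30–08:15, 10:00–13:00.
Beatriz → UTC: 04:15–07:15, 07:45–08:45, 09:00–12:00.
Zara → UTC: 12:00–13:00, 13:45–14:00, 15:00–18:45.
Diego → UTC: 12:15–15:30, 16:15–20:00.
Carlos → UTC: 01:15–02:15, 03:30–04:00, 05:30–06:30, 07:00–09:00, 09:15–09:45.
Brynn → UTC: 10:30–10:45, 13:15–13:30, 14:15–16:30.
Isla ∩ Beatriz: 04:15–07:15, 07:45–08:15, 10:00–12:00.
Isla ∩ Beatriz ∩ Zara: (none).
Isla ∩ Beatriz ∩ Zara ∩ Diego: (none).
Isla ∩ Beatriz ∩ Zara ∩ Diego ∩ Carlos: (none).
Isla ∩ Beatriz ∩ Zara ∩ Diego ∩ Carlos ∩ Brynn: (none).
No common window.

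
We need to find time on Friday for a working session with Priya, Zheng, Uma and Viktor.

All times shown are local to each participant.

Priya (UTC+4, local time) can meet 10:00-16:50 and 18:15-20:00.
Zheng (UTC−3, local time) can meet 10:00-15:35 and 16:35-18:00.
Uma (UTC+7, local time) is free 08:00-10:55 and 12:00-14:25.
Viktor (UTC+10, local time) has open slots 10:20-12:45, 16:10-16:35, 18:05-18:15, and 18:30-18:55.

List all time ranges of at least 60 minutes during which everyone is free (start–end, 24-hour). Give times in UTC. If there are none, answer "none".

Priya → UTC: 06:00–12:50, 14:15–16:00.
Zheng → UTC: 13:00–18:35, 19:35–21:00.
Uma → UTC: 01:00–03:55, 05:00–07:25.
Viktor → UTC: 00:20–02:45, 06:10–06:35, 08:05–08:15, 08:30–08:55.
Priya ∩ Zheng: 14:15–16:00.
Priya ∩ Zheng ∩ Uma: (none).
Priya ∩ Zheng ∩ Uma ∩ Viktor: (none).
Windows ≥ 60 min: (none).

none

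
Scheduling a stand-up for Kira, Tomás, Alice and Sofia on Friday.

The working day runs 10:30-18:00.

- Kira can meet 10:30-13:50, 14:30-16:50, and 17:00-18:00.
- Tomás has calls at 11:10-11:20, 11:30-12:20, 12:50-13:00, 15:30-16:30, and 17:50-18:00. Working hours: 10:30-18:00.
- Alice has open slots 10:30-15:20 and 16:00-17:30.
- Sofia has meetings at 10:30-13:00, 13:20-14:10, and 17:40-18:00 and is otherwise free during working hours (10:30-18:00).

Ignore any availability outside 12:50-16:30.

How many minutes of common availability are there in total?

70 minutes

Tomás free within 10:30–18:00: 10:30–11:10, 11:20–11:30, 12:20–12:50, 13:00–15:30, 16:30–17:50.
Sofia free within 10:30–18:00: 13:00–13:20, 14:10–17:40.
Kira ∩ Tomás: 10:30–11:10, 11:20–11:30, 12:20–12:50, 13:00–13:50, 14:30–15:30, 16:30–16:50, 17:00–17:50.
Kira ∩ Tomás ∩ Alice: 10:30–11:10, 11:20–11:30, 12:20–12:50, 13:00–13:50, 14:30–15:20, 16:30–16:50, 17:00–17:30.
Kira ∩ Tomás ∩ Alice ∩ Sofia: 13:00–13:20, 14:30–15:20, 16:30–16:50, 17:00–17:30.
Restricted to 12:50–16:30: 13:00–13:20, 14:30–15:20.
Total common minutes: 20 + 50 = 70.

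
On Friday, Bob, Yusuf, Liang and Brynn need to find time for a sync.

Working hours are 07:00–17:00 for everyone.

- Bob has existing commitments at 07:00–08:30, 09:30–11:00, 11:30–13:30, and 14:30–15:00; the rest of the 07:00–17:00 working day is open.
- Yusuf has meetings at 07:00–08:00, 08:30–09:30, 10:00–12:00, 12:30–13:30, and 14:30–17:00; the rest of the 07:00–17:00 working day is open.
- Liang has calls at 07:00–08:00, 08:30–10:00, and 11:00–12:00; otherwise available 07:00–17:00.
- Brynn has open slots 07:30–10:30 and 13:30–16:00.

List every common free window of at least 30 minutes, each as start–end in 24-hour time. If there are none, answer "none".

13:30–14:30

Bob free within 07:00–17:00: 08:30–09:30, 11:00–11:30, 13:30–14:30, 15:00–17:00.
Yusuf free within 07:00–17:00: 08:00–08:30, 09:30–10:00, 12:00–12:30, 13:30–14:30.
Liang free within 07:00–17:00: 08:00–08:30, 10:00–11:00, 12:00–17:00.
Bob ∩ Yusuf: 13:30–14:30.
Bob ∩ Yusuf ∩ Liang: 13:30–14:30.
Bob ∩ Yusuf ∩ Liang ∩ Brynn: 13:30–14:30.
Windows ≥ 30 min: 13:30–14:30.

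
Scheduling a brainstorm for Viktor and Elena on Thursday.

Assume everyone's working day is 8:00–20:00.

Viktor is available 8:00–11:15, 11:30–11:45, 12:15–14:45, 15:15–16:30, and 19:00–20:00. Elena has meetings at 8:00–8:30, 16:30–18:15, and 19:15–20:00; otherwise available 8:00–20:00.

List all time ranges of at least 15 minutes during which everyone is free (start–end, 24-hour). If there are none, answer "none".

08:30–11:15, 11:30–11:45, 12:15–14:45, 15:15–16:30, 19:00–19:15

Elena free within 08:00–20:00: 08:30–16:30, 18:15–19:15.
Viktor ∩ Elena: 08:30–11:15, 11:30–11:45, 12:15–14:45, 15:15–16:30, 19:00–19:15.
Windows ≥ 15 min: 08:30–11:15, 11:30–11:45, 12:15–14:45, 15:15–16:30, 19:00–19:15.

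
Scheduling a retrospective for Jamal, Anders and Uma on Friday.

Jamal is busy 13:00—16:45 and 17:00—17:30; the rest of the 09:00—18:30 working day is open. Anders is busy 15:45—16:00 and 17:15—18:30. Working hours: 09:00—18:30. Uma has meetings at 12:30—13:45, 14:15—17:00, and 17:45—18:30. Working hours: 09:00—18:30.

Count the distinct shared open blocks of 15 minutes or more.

1

Jamal free within 09:00–18:30: 09:00–13:00, 16:45–17:00, 17:30–18:30.
Anders free within 09:00–18:30: 09:00–15:45, 16:00–17:15.
Uma free within 09:00–18:30: 09:00–12:30, 13:45–14:15, 17:00–17:45.
Jamal ∩ Anders: 09:00–13:00, 16:45–17:00.
Jamal ∩ Anders ∩ Uma: 09:00–12:30.
Windows ≥ 15 min: 09:00–12:30.
That's 1 window.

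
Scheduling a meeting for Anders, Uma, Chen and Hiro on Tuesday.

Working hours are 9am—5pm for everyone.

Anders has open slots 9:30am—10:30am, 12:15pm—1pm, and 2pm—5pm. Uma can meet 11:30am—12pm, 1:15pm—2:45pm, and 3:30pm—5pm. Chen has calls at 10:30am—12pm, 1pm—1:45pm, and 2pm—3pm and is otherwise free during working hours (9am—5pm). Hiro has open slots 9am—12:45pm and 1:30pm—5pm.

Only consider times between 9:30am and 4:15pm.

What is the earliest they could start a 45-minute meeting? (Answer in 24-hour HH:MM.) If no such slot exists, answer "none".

Chen free within 09:00–17:00: 09:00–10:30, 12:00–13:00, 13:45–14:00, 15:00–17:00.
Anders ∩ Uma: 14:00–14:45, 15:30–17:00.
Anders ∩ Uma ∩ Chen: 15:30–17:00.
Anders ∩ Uma ∩ Chen ∩ Hiro: 15:30–17:00.
Restricted to 09:30–16:15: 15:30–16:15.
Windows ≥ 45 min: 15:30–16:15.
Earliest such window starts at 15:30.

15:30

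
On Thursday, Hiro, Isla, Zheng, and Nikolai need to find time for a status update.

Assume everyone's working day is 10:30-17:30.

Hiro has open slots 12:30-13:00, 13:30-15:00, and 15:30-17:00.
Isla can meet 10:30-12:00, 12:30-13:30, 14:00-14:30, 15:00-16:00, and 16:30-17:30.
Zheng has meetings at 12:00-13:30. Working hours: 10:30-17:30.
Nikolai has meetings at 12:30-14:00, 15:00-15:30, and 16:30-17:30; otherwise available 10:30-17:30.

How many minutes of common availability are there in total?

Zheng free within 10:30–17:30: 10:30–12:00, 13:30–17:30.
Nikolai free within 10:30–17:30: 10:30–12:30, 14:00–15:00, 15:30–16:30.
Hiro ∩ Isla: 12:30–13:00, 14:00–14:30, 15:30–16:00, 16:30–17:00.
Hiro ∩ Isla ∩ Zheng: 14:00–14:30, 15:30–16:00, 16:30–17:00.
Hiro ∩ Isla ∩ Zheng ∩ Nikolai: 14:00–14:30, 15:30–16:00.
Total common minutes: 30 + 30 = 60.

60 minutes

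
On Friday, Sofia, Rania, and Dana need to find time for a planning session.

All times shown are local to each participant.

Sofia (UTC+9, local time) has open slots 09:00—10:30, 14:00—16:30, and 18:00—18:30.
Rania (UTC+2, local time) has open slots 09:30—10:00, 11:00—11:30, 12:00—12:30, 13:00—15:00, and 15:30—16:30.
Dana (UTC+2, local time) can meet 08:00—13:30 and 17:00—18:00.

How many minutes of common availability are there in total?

Sofia → UTC: 00:00–01:30, 05:00–07:30, 09:00–09:30.
Rania → UTC: 07:30–08:00, 09:00–09:30, 10:00–10:30, 11:00–13:00, 13:30–14:30.
Dana → UTC: 06:00–11:30, 15:00–16:00.
Sofia ∩ Rania: 09:00–09:30.
Sofia ∩ Rania ∩ Dana: 09:00–09:30.
Total common minutes: 30.

30 minutes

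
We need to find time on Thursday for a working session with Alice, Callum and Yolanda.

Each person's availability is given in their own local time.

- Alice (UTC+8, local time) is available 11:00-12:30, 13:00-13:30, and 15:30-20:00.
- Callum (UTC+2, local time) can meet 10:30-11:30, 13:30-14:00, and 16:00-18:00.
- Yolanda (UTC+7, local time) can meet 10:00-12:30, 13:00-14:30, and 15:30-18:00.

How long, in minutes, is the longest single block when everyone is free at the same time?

60 minutes

Alice → UTC: 03:00–04:30, 05:00–05:30, 07:30–12:00.
Callum → UTC: 08:30–09:30, 11:30–12:00, 14:00–16:00.
Yolanda → UTC: 03:00–05:30, 06:00–07:30, 08:30–11:00.
Alice ∩ Callum: 08:30–09:30, 11:30–12:00.
Alice ∩ Callum ∩ Yolanda: 08:30–09:30.
Single common window of 60 minutes.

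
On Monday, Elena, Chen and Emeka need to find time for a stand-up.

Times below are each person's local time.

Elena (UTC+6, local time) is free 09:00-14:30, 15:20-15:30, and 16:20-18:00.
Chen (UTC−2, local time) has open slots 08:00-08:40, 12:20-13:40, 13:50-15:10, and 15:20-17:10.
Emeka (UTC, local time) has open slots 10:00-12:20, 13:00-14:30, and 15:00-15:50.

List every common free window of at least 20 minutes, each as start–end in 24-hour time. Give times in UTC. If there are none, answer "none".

Elena → UTC: 03:00–08:30, 09:20–09:30, 10:20–12:00.
Chen → UTC: 10:00–10:40, 14:20–15:40, 15:50–17:10, 17:20–19:10.
Emeka → UTC: 10:00–12:20, 13:00–14:30, 15:00–15:50.
Elena ∩ Chen: 10:20–10:40.
Elena ∩ Chen ∩ Emeka: 10:20–10:40.
Windows ≥ 20 min: 10:20–10:40.

10:20–10:40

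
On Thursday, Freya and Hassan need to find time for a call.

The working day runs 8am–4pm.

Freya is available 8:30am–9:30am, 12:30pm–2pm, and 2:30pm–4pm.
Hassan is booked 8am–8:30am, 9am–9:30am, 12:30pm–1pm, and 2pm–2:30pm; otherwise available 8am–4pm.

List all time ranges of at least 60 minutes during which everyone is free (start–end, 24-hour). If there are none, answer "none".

Hassan free within 08:00–16:00: 08:30–09:00, 09:30–12:30, 13:00–14:00, 14:30–16:00.
Freya ∩ Hassan: 08:30–09:00, 13:00–14:00, 14:30–16:00.
Windows ≥ 60 min: 13:00–14:00, 14:30–16:00.

13:00–14:00, 14:30–16:00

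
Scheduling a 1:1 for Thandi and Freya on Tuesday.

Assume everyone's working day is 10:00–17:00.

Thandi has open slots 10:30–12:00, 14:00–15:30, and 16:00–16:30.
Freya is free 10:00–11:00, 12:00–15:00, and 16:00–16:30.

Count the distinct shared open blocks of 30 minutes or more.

3

Thandi ∩ Freya: 10:30–11:00, 14:00–15:00, 16:00–16:30.
Windows ≥ 30 min: 10:30–11:00, 14:00–15:00, 16:00–16:30.
That's 3 windows.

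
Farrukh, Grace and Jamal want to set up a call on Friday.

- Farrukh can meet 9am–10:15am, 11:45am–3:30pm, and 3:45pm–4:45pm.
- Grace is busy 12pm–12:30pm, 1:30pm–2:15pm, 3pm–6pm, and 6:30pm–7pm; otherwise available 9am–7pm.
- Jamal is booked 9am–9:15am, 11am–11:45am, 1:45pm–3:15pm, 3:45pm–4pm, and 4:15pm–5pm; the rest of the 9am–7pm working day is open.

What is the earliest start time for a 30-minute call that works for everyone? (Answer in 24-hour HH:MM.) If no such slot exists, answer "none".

Grace free within 09:00–19:00: 09:00–12:00, 12:30–13:30, 14:15–15:00, 18:00–18:30.
Jamal free within 09:00–19:00: 09:15–11:00, 11:45–13:45, 15:15–15:45, 16:00–16:15, 17:00–19:00.
Farrukh ∩ Grace: 09:00–10:15, 11:45–12:00, 12:30–13:30, 14:15–15:00.
Farrukh ∩ Grace ∩ Jamal: 09:15–10:15, 11:45–12:00, 12:30–13:30.
Windows ≥ 30 min: 09:15–10:15, 12:30–13:30.
Earliest such window starts at 09:15.

09:15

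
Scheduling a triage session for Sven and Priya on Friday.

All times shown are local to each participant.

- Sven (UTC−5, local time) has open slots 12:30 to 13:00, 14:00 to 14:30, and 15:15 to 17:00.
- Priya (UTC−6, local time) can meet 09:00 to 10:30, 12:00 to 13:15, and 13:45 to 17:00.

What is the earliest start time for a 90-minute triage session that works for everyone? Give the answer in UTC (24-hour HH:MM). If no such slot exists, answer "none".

20:15

Sven → UTC: 17:30–18:00, 19:00–19:30, 20:15–22:00.
Priya → UTC: 15:00–16:30, 18:00–19:15, 19:45–23:00.
Sven ∩ Priya: 19:00–19:15, 20:15–22:00.
Windows ≥ 90 min: 20:15–22:00.
Earliest such window starts at 20:15.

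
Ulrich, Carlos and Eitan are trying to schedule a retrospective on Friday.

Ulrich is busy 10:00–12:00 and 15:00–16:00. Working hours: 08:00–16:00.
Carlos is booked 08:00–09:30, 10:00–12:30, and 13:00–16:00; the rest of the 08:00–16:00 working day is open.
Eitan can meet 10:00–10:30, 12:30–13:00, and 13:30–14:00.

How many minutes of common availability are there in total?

Ulrich free within 08:00–16:00: 08:00–10:00, 12:00–15:00.
Carlos free within 08:00–16:00: 09:30–10:00, 12:30–13:00.
Ulrich ∩ Carlos: 09:30–10:00, 12:30–13:00.
Ulrich ∩ Carlos ∩ Eitan: 12:30–13:00.
Total common minutes: 30.

30 minutes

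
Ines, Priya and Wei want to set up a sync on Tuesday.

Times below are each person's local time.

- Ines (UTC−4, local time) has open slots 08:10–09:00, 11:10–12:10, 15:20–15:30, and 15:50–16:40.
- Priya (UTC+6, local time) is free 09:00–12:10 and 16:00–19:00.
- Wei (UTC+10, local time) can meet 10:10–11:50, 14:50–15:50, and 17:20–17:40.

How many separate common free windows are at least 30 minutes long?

0

Ines → UTC: 12:10–13:00, 15:10–16:10, 19:20–19:30, 19:50–20:40.
Priya → UTC: 03:00–06:10, 10:00–13:00.
Wei → UTC: 00:10–01:50, 04:50–05:50, 07:20–07:40.
Ines ∩ Priya: 12:10–13:00.
Ines ∩ Priya ∩ Wei: (none).
Windows ≥ 30 min: (none).
That's 0 windows.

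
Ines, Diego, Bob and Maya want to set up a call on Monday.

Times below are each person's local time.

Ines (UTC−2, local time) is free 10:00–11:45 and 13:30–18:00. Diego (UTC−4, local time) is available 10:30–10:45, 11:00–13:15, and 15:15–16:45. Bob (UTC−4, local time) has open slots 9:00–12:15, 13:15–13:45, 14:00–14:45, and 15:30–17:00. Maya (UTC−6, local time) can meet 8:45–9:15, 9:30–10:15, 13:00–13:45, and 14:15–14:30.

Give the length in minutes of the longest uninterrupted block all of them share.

Ines → UTC: 12:00–13:45, 15:30–20:00.
Diego → UTC: 14:30–14:45, 15:00–17:15, 19:15–20:45.
Bob → UTC: 13:00–16:15, 17:15–17:45, 18:00–18:45, 19:30–21:00.
Maya → UTC: 14:45–15:15, 15:30–16:15, 19:00–19:45, 20:15–20:30.
Ines ∩ Diego: 15:30–17:15, 19:15–20:00.
Ines ∩ Diego ∩ Bob: 15:30–16:15, 19:30–20:00.
Ines ∩ Diego ∩ Bob ∩ Maya: 15:30–16:15, 19:30–19:45.
Common window lengths: 45, 15 min; longest is 45.

45 minutes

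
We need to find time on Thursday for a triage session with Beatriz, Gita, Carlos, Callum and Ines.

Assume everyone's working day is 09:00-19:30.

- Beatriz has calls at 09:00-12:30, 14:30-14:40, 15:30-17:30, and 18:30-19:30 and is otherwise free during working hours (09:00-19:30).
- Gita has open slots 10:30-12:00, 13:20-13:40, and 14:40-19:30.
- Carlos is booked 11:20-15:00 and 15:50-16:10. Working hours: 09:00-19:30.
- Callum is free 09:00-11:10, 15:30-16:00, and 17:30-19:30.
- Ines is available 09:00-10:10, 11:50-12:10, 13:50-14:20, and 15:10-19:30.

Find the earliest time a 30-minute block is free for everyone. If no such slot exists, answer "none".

17:30

Beatriz free within 09:00–19:30: 12:30–14:30, 14:40–15:30, 17:30–18:30.
Carlos free within 09:00–19:30: 09:00–11:20, 15:00–15:50, 16:10–19:30.
Beatriz ∩ Gita: 13:20–13:40, 14:40–15:30, 17:30–18:30.
Beatriz ∩ Gita ∩ Carlos: 15:00–15:30, 17:30–18:30.
Beatriz ∩ Gita ∩ Carlos ∩ Callum: 17:30–18:30.
Beatriz ∩ Gita ∩ Carlos ∩ Callum ∩ Ines: 17:30–18:30.
Windows ≥ 30 min: 17:30–18:30.
Earliest such window starts at 17:30.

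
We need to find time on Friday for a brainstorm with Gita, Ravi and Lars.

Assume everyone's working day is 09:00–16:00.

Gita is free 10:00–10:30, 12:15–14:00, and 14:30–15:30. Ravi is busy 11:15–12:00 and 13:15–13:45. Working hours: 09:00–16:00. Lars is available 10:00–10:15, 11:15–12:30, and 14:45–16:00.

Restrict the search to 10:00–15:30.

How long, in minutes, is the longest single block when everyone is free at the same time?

45 minutes

Ravi free within 09:00–16:00: 09:00–11:15, 12:00–13:15, 13:45–16:00.
Gita ∩ Ravi: 10:00–10:30, 12:15–13:15, 13:45–14:00, 14:30–15:30.
Gita ∩ Ravi ∩ Lars: 10:00–10:15, 12:15–12:30, 14:45–15:30.
Restricted to 10:00–15:30: 10:00–10:15, 12:15–12:30, 14:45–15:30.
Common window lengths: 15, 15, 45 min; longest is 45.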